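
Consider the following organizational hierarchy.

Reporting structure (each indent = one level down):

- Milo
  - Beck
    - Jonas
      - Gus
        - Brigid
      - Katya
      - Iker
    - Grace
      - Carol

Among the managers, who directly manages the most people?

Jonas

Direct-report counts: Milo has 1; Beck has 2; Grace has 1; Jonas has 3; Gus has 1. The largest is 3, held by Jonas.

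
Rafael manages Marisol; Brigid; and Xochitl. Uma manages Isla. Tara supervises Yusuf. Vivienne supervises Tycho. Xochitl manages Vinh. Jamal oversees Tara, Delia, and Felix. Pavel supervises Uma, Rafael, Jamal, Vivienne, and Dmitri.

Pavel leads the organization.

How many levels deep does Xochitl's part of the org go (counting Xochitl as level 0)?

The longest chain under Xochitl runs Xochitl → Vinh, which is 1 level below Xochitl.

1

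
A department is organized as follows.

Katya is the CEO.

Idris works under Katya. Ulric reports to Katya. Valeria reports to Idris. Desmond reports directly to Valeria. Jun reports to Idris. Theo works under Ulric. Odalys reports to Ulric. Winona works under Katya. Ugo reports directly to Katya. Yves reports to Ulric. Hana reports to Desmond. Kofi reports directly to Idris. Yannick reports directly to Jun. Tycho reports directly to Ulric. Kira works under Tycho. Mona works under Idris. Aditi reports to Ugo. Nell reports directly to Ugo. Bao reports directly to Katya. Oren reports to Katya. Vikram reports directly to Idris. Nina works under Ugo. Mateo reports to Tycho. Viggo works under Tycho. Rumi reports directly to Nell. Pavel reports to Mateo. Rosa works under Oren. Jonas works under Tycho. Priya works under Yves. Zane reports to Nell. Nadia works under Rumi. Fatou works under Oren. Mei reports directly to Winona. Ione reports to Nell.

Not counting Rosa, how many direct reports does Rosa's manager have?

1

Rosa reports to Oren. Oren's other direct reports are Fatou — 1 peer.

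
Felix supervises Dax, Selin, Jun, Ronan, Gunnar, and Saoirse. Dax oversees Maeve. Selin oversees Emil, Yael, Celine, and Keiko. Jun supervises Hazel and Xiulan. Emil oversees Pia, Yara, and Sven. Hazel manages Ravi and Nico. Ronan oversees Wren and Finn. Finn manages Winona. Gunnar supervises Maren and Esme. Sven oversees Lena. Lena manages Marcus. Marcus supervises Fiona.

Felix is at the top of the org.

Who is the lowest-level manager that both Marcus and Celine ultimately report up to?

Marcus's chain of managers is Lena, Sven, Emil, Selin, Felix. Celine's chain of managers is Selin, Felix. The first manager that appears in both chains is Selin.

Selin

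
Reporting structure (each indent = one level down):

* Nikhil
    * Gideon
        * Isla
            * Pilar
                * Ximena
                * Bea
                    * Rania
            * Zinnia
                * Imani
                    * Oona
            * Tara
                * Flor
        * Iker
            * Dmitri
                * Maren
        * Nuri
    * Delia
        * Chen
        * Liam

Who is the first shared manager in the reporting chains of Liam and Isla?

Nikhil

Liam's chain of managers is Delia, Nikhil. Isla's chain of managers is Gideon, Nikhil. The first manager that appears in both chains is Nikhil.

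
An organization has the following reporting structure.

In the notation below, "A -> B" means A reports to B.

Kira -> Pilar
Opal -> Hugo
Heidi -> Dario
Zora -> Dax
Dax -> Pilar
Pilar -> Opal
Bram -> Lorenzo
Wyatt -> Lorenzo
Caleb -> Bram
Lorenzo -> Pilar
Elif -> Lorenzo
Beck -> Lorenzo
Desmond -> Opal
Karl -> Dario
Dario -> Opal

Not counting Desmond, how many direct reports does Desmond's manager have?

Desmond reports to Opal. Opal's other direct reports are Pilar, Dario — 2 peers.

2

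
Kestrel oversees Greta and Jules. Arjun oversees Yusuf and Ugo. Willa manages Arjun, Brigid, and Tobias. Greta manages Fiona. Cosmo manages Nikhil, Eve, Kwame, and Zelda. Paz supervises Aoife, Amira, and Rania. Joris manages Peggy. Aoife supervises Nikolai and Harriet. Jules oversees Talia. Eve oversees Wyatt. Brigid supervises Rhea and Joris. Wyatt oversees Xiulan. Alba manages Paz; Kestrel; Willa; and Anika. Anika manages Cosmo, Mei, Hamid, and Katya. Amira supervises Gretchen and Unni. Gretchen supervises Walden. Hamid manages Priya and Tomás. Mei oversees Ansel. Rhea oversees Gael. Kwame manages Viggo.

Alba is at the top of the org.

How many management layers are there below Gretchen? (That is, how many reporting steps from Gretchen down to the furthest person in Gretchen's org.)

The longest chain under Gretchen runs Gretchen → Walden, which is 1 level below Gretchen.

1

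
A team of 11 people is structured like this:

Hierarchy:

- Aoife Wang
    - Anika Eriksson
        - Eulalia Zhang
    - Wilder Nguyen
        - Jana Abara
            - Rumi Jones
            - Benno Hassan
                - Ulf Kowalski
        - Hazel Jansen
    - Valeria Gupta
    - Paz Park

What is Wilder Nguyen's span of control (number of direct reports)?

Wilder Nguyen directly manages Jana Abara, Hazel Jansen. That is 2 direct reports.

2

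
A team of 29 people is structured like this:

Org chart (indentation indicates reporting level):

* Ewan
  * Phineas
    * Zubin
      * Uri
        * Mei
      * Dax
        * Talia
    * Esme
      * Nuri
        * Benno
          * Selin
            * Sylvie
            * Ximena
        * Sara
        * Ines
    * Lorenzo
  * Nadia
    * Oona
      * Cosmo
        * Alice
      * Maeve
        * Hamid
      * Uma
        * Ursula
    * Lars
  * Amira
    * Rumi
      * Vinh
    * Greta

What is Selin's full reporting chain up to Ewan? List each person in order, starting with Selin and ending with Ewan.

Selin -> Benno -> Nuri -> Esme -> Phineas -> Ewan

Selin reports to Benno. Benno reports to Nuri. Nuri reports to Esme. Esme reports to Phineas. Phineas reports to Ewan. Ewan is at the top.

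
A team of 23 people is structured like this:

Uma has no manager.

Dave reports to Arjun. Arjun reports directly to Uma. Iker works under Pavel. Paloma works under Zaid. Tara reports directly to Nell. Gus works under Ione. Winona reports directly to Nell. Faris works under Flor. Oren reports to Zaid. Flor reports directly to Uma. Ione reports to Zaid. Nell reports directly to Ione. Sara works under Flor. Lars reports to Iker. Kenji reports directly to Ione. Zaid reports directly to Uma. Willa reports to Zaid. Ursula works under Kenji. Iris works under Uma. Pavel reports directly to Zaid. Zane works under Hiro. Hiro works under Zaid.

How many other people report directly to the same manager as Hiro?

Hiro reports to Zaid. Zaid's other direct reports are Ione, Pavel, Oren, Willa, Paloma — 5 peers.

5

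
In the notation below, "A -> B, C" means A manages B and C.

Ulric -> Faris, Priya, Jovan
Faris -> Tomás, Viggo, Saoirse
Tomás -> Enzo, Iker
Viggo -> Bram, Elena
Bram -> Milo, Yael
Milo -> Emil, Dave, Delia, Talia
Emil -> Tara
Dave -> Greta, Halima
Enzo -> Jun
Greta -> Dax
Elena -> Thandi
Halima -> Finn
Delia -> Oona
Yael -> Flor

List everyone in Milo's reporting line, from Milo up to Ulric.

Milo -> Bram -> Viggo -> Faris -> Ulric

Milo reports to Bram. Bram reports to Viggo. Viggo reports to Faris. Faris reports to Ulric. Ulric is at the top.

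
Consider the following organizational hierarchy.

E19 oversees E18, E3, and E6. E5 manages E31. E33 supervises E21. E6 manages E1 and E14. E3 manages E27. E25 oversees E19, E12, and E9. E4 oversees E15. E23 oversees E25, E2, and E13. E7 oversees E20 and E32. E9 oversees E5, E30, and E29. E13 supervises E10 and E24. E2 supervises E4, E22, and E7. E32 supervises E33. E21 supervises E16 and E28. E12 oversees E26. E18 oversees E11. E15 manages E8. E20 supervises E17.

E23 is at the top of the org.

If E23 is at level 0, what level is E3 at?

3

Chain from E3 up to E23: E3 → E19 → E25 → E23. That is 3 steps up, so E3 is 3 levels below E23.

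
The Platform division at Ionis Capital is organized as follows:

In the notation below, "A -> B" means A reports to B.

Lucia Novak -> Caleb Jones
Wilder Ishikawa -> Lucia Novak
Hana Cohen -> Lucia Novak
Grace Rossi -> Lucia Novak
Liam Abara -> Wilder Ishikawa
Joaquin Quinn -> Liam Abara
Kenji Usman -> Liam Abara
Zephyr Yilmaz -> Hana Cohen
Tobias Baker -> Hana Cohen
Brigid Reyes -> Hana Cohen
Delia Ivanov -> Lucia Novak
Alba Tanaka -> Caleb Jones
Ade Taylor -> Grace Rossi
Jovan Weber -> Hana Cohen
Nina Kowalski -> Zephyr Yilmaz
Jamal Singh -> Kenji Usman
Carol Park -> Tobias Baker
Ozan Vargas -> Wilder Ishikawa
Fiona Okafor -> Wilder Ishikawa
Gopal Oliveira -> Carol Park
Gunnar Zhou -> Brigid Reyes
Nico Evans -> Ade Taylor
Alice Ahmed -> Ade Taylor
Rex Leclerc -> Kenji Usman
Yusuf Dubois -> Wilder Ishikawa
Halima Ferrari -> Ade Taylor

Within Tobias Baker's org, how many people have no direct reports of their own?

1

The only person in Tobias Baker's organization with no one reporting to them is Gopal Oliveira. That is 1.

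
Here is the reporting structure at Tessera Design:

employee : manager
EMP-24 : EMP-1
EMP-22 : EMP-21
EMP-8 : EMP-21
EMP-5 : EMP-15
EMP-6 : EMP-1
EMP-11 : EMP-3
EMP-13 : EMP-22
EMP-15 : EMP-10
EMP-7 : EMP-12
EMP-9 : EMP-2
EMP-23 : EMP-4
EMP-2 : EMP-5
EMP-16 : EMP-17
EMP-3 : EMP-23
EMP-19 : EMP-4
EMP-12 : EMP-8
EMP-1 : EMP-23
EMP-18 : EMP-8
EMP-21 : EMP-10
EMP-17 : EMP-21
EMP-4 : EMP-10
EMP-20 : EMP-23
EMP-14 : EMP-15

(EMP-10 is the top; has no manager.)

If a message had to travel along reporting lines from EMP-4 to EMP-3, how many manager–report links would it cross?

EMP-3 is in EMP-4's organization: the chain from EMP-3 up to EMP-4 is EMP-3 → EMP-23 → EMP-4, which is 2 links.

2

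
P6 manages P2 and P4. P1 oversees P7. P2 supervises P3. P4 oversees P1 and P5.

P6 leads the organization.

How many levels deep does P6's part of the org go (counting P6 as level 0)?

The longest chain under P6 runs P6 → P4 → P1 → P7, which is 3 levels below P6.

3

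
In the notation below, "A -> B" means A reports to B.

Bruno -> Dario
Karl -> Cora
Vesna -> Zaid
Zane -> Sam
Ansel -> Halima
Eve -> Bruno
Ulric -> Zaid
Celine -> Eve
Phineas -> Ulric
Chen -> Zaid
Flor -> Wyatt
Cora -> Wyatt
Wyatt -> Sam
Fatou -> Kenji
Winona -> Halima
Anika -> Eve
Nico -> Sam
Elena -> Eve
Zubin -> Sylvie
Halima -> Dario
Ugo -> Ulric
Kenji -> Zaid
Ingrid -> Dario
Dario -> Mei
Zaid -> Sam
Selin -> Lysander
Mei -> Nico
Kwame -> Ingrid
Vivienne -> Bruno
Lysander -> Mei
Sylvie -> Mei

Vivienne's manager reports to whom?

Vivienne reports to Bruno, and Bruno reports to Dario. So Vivienne's skip-level manager is Dario.

Dario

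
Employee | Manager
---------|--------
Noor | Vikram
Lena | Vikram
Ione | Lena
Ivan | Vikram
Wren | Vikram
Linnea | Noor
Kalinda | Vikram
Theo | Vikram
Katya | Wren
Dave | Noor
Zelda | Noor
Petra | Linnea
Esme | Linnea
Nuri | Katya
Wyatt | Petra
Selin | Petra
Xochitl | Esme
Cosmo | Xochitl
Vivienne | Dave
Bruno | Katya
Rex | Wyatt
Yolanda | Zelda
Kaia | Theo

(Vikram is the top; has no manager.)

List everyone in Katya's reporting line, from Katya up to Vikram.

Katya -> Wren -> Vikram

Katya reports to Wren. Wren reports to Vikram. Vikram is at the top.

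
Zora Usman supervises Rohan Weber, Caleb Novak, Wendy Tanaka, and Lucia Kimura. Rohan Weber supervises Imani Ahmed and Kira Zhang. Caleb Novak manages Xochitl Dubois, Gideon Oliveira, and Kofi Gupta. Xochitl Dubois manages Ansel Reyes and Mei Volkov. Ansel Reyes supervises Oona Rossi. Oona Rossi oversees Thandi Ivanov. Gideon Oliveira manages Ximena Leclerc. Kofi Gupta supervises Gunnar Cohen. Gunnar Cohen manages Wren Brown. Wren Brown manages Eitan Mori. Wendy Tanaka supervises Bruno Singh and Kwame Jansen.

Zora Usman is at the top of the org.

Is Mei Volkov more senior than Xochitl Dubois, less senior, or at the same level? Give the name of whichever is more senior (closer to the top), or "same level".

Xochitl Dubois

Mei Volkov is 3 levels below Zora Usman; Xochitl Dubois is 2. Xochitl Dubois is higher.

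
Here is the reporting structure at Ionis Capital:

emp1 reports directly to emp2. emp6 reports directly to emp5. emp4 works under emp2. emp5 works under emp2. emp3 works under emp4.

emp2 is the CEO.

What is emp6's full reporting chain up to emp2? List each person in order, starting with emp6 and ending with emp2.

emp6 reports to emp5. emp5 reports to emp2. emp2 is at the top.

emp6 -> emp5 -> emp2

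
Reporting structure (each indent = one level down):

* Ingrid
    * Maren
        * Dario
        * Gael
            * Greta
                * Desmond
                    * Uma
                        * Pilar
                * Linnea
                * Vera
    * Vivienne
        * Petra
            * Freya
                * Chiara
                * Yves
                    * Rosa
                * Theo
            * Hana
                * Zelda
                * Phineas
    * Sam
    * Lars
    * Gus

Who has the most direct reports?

Ingrid

Direct-report counts: Ingrid has 5; Vivienne has 1; Petra has 2; Hana has 2; Freya has 3; Yves has 1; Maren has 2; Gael has 1; Greta has 3; Desmond has 1; Uma has 1. The largest is 5, held by Ingrid.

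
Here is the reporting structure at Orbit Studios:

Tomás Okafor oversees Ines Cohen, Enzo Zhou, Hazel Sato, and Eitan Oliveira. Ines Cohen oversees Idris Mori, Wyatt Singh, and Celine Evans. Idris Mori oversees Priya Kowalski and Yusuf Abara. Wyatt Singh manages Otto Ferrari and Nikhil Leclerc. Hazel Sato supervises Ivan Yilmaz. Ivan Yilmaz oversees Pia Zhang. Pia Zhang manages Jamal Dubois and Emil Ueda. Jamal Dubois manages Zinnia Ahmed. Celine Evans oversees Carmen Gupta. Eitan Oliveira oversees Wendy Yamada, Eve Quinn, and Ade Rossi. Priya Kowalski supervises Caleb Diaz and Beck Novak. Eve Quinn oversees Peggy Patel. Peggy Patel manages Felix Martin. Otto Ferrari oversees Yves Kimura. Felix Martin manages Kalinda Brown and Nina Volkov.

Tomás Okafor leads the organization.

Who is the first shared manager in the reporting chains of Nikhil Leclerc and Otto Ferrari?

Wyatt Singh

Nikhil Leclerc's chain of managers is Wyatt Singh, Ines Cohen, Tomás Okafor. Otto Ferrari's chain of managers is Wyatt Singh, Ines Cohen, Tomás Okafor. The first manager that appears in both chains is Wyatt Singh.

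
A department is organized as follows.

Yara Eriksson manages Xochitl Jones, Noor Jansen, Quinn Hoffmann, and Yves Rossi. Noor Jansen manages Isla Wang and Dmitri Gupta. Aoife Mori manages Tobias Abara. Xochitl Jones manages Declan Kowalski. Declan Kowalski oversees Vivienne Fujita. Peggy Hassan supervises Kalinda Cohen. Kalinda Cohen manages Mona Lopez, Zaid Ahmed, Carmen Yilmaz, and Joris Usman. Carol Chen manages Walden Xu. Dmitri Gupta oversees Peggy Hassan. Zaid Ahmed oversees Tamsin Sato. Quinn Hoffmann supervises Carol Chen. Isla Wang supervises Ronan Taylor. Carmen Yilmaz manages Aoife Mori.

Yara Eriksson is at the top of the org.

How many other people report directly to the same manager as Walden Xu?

0

Walden Xu reports to Carol Chen, and Carol Chen has no other direct reports. Walden Xu has 0 peers.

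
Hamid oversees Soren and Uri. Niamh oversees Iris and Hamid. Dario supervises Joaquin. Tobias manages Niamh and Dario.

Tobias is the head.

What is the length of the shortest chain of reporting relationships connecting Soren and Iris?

Soren is 2 levels below Niamh, and Iris is 1 level below Niamh (their lowest common manager). The shortest path runs up from Soren to Niamh and back down to Iris: 2 + 1 = 3 links.

3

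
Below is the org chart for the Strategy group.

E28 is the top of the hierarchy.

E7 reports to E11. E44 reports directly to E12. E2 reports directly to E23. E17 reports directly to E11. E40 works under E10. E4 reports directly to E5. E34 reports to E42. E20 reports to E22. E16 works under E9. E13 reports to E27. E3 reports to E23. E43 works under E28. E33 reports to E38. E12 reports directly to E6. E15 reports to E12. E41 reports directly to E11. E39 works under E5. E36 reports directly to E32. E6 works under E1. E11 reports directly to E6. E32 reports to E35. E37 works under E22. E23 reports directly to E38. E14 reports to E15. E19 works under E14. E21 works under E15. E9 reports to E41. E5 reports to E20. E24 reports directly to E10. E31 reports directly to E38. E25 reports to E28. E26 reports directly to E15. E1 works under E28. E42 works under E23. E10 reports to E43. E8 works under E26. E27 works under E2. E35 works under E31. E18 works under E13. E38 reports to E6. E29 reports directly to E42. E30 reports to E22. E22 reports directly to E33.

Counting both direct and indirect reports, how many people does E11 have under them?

E11 directly manages E17, E7, E41. E17 has no reports. E7 has no reports. Under E41: E9, E16 (2). So E11's organization is 3 direct reports plus everyone under them: 1 + 1 + 3 = 5.

5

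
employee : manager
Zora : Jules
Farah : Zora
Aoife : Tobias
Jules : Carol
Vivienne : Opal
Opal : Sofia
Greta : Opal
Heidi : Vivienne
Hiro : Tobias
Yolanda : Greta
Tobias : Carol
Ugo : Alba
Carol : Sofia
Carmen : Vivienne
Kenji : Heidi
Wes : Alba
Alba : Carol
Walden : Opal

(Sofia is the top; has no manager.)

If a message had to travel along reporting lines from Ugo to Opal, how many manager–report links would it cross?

Ugo is 3 levels below Sofia, and Opal is 1 level below Sofia (their lowest common manager). The shortest path runs up from Ugo to Sofia and back down to Opal: 3 + 1 = 4 links.

4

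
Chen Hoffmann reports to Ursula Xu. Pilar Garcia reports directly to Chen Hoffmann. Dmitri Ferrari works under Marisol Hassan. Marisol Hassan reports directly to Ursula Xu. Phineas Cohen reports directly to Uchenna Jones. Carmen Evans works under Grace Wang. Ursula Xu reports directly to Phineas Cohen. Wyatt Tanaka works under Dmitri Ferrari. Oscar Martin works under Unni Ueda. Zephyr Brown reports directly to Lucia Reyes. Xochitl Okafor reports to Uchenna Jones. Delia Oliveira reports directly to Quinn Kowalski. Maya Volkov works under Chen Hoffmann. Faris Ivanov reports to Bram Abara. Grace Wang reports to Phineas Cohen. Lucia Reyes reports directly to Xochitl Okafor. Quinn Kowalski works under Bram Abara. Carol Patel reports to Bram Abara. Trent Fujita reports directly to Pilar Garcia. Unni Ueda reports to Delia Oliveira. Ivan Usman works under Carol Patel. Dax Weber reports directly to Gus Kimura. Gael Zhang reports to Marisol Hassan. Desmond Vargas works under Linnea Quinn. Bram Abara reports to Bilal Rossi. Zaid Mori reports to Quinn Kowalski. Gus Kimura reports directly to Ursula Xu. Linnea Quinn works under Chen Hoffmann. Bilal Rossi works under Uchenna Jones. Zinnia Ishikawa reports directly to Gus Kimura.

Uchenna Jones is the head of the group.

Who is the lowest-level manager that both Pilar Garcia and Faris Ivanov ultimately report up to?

Pilar Garcia's chain of managers is Chen Hoffmann, Ursula Xu, Phineas Cohen, Uchenna Jones. Faris Ivanov's chain of managers is Bram Abara, Bilal Rossi, Uchenna Jones. The first manager that appears in both chains is Uchenna Jones.

Uchenna Jones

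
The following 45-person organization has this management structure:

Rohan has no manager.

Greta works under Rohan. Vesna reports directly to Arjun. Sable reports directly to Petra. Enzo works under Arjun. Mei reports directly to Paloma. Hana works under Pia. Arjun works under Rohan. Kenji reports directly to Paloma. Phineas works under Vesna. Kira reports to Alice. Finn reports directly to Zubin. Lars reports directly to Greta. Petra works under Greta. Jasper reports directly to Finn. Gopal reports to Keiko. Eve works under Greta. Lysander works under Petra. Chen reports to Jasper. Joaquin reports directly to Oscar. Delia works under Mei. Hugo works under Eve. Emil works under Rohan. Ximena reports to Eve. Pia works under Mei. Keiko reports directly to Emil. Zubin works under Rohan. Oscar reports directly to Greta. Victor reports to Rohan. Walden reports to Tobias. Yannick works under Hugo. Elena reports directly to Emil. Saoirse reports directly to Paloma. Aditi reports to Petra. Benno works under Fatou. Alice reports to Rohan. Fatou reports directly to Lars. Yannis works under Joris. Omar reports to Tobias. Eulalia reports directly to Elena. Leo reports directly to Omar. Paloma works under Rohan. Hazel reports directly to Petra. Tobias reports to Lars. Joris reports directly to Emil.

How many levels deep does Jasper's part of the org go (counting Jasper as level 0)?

The longest chain under Jasper runs Jasper → Chen, which is 1 level below Jasper.

1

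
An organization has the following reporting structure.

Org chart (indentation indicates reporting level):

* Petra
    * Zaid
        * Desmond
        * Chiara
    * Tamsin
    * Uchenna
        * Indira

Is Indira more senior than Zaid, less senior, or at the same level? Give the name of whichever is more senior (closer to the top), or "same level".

Indira is 2 levels below Petra; Zaid is 1. Zaid is higher.

Zaid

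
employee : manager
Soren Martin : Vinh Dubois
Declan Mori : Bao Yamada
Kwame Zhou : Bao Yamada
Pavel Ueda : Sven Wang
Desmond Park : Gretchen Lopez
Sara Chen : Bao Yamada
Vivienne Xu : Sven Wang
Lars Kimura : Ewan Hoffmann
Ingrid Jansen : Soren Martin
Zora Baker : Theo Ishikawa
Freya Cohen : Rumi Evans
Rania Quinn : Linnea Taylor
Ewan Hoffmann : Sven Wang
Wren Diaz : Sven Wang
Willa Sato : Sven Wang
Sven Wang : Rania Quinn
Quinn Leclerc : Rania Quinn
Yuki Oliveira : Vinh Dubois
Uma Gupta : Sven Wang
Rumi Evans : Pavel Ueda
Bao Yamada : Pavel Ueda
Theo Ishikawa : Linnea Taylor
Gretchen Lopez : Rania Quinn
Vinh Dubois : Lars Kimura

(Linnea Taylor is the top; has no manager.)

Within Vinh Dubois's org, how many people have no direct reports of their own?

2

The people in Vinh Dubois's organization with no one reporting to them are Yuki Oliveira, Ingrid Jansen. That is 2.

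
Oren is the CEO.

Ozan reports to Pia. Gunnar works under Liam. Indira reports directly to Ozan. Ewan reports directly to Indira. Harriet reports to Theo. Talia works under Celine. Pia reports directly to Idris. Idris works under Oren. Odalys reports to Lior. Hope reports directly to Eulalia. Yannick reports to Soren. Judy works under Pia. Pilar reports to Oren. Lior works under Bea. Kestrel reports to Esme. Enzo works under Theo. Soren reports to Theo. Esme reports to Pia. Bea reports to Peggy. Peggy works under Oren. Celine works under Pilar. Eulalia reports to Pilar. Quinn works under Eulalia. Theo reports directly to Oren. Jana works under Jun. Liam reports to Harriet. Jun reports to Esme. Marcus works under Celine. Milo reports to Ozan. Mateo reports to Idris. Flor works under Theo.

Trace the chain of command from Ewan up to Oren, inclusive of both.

Ewan reports to Indira. Indira reports to Ozan. Ozan reports to Pia. Pia reports to Idris. Idris reports to Oren. Oren is at the top.

Ewan -> Indira -> Ozan -> Pia -> Idris -> Oren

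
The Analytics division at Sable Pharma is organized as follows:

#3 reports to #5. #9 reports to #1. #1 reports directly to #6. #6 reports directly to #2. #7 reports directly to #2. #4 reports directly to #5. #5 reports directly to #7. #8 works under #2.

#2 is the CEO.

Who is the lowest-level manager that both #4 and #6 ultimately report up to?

#4's chain of managers is #5, #7, #2. #6's chain of managers is #2. The first manager that appears in both chains is #2.

#2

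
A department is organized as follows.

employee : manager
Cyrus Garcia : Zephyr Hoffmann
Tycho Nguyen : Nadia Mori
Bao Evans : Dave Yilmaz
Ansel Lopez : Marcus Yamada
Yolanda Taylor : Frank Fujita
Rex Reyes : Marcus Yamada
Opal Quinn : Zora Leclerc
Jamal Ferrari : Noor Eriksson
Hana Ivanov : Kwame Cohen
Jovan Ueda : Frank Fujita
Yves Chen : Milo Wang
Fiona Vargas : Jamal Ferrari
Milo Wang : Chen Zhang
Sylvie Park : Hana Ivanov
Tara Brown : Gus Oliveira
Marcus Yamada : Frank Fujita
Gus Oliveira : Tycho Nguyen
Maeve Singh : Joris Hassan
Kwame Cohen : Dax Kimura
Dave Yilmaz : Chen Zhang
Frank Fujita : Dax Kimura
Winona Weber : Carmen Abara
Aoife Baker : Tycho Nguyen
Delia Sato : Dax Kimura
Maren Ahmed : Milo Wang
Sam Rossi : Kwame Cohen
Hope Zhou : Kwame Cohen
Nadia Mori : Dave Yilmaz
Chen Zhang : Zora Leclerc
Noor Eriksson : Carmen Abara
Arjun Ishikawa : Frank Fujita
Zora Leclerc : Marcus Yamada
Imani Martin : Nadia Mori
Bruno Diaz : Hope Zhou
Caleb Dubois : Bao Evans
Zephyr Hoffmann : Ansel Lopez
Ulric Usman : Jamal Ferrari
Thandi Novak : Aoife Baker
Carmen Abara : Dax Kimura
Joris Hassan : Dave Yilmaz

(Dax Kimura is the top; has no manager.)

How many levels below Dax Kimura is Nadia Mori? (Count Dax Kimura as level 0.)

6

Chain from Nadia Mori up to Dax Kimura: Nadia Mori → Dave Yilmaz → Chen Zhang → Zora Leclerc → Marcus Yamada → Frank Fujita → Dax Kimura. That is 6 steps up, so Nadia Mori is 6 levels below Dax Kimura.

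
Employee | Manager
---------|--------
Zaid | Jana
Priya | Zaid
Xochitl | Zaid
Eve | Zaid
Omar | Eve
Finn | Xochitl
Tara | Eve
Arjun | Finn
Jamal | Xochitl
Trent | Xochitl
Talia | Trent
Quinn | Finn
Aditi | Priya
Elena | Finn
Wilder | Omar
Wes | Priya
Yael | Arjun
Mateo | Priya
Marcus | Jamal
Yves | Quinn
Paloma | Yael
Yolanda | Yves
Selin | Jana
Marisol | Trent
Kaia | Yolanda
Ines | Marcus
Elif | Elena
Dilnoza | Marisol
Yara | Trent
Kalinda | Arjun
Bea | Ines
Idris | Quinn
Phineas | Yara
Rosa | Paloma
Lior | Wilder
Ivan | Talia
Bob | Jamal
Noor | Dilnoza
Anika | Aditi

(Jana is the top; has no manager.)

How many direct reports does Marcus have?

1

Marcus directly manages Ines. That is 1 direct report.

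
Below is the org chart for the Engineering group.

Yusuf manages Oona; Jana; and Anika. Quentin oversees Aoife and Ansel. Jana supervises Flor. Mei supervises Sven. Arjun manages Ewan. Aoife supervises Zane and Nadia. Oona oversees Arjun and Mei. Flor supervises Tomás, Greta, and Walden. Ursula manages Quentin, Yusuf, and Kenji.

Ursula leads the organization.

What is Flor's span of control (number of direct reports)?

3

Flor directly manages Walden, Greta, Tomás. That is 3 direct reports.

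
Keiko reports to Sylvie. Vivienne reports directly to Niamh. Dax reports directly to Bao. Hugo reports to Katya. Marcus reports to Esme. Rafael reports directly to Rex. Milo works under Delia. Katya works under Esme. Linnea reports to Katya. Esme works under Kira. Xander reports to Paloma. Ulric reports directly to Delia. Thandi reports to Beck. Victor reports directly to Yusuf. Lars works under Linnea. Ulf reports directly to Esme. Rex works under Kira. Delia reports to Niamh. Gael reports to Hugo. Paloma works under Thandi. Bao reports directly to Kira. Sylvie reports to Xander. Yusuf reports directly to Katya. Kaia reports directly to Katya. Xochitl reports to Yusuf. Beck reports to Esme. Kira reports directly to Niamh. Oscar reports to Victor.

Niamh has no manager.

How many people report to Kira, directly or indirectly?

Kira directly manages Esme, Bao, Rex. Under Esme: Ulf, Marcus, Beck, Thandi, Paloma, Xander, Sylvie, Keiko, Katya, Hugo, Gael, Linnea, Lars, Kaia, Yusuf, Victor, Oscar, Xochitl (18). Under Bao: Dax (1). Under Rex: Rafael (1). So Kira's organization is 3 direct reports plus everyone under them: 19 + 2 + 2 = 23.

23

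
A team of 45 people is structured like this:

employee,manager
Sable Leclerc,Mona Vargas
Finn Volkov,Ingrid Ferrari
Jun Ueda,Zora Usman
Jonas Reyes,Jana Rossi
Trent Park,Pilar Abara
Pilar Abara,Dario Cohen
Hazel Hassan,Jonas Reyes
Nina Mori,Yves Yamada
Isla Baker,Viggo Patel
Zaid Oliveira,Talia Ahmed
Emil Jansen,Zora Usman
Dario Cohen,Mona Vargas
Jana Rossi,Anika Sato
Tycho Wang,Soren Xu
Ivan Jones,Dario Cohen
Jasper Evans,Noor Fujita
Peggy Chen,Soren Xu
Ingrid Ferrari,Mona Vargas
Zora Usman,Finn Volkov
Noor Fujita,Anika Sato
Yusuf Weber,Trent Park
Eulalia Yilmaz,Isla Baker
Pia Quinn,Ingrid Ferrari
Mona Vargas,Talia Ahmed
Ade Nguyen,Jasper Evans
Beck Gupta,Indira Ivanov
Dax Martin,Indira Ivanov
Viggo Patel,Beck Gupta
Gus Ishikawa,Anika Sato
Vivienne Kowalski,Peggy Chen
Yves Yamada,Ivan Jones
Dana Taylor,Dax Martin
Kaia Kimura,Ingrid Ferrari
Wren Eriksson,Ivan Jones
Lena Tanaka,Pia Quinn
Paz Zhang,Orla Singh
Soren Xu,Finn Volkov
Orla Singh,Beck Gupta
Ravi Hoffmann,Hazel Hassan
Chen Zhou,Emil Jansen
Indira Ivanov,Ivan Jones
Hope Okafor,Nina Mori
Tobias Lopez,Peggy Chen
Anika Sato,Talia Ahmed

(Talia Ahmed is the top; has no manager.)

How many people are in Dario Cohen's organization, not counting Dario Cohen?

Dario Cohen directly manages Pilar Abara, Ivan Jones. Under Pilar Abara: Trent Park, Yusuf Weber (2). Under Ivan Jones: Wren Eriksson, Yves Yamada, Nina Mori, Hope Okafor, Indira Ivanov, Dax Martin, Dana Taylor, Beck Gupta, Orla Singh, Paz Zhang, Viggo Patel, Isla Baker, Eulalia Yilmaz (13). So Dario Cohen's organization is 2 direct reports plus everyone under them: 3 + 14 = 17.

17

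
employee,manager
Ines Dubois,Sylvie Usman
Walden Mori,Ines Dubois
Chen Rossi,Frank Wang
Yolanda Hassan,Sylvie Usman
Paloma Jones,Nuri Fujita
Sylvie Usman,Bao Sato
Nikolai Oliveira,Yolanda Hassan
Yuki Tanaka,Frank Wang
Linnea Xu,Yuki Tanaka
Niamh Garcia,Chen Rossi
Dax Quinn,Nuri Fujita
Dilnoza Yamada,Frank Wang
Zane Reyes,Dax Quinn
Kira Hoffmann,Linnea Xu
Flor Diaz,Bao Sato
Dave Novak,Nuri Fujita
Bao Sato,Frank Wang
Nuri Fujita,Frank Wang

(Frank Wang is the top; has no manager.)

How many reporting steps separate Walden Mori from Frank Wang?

Chain from Walden Mori up to Frank Wang: Walden Mori → Ines Dubois → Sylvie Usman → Bao Sato → Frank Wang. That is 4 steps up, so Walden Mori is 4 levels below Frank Wang.

4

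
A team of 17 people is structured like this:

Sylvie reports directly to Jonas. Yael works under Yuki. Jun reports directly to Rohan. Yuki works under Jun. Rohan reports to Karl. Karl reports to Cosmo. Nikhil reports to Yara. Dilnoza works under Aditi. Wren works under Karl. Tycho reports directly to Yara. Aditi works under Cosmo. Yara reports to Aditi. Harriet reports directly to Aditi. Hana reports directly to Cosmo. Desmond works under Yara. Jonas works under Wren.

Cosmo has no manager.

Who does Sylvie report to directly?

Jonas

Sylvie reports directly to Jonas.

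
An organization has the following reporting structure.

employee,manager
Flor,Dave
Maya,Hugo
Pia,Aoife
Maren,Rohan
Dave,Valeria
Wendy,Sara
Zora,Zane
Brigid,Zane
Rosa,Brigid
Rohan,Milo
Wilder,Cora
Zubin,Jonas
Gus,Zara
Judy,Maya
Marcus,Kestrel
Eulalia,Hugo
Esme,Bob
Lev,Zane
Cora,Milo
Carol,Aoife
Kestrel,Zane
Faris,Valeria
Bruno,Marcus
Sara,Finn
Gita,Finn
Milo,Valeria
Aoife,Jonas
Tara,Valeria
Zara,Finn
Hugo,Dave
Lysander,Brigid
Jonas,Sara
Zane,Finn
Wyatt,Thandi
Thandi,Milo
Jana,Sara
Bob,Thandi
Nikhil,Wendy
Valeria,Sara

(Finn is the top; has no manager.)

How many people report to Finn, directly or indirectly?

39

Finn directly manages Sara, Zane, Zara, Gita. Under Sara: Wendy, Nikhil, Jana, Jonas, Zubin, Aoife, Carol, Pia, Valeria, Faris, Tara, Milo, Cora, Wilder, Rohan, Maren, Thandi, Bob, Esme, Wyatt, Dave, Flor, Hugo, Eulalia, Maya, Judy (26). Under Zane: Brigid, Lysander, Rosa, Kestrel, Marcus, Bruno, Zora, Lev (8). Under Zara: Gus (1). Gita has no reports. So Finn's organization is 4 direct reports plus everyone under them: 27 + 9 + 2 + 1 = 39.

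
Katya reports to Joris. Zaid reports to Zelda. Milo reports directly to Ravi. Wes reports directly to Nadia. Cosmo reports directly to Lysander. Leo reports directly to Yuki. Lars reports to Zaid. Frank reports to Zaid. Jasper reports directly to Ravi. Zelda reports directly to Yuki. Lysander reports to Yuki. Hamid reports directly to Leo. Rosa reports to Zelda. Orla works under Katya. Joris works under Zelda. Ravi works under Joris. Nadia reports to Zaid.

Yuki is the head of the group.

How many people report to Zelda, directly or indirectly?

Zelda directly manages Zaid, Joris, Rosa. Under Zaid: Lars, Frank, Nadia, Wes (4). Under Joris: Katya, Orla, Ravi, Jasper, Milo (5). Rosa has no reports. So Zelda's organization is 3 direct reports plus everyone under them: 5 + 6 + 1 = 12.

12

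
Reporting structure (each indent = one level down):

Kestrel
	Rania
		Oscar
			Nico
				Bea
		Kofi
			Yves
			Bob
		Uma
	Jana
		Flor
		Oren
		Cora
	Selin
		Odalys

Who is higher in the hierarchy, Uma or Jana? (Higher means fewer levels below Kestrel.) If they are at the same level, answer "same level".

Jana

Uma is 2 levels below Kestrel; Jana is 1. Jana is higher.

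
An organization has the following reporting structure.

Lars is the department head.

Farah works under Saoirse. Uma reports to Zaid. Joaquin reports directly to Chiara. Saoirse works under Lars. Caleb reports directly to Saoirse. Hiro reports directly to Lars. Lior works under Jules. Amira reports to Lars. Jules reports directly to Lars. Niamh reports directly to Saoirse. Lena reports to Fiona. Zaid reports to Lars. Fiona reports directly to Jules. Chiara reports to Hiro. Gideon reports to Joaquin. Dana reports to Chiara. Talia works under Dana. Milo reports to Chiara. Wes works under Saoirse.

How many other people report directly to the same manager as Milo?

2

Milo reports to Chiara. Chiara's other direct reports are Dana, Joaquin — 2 peers.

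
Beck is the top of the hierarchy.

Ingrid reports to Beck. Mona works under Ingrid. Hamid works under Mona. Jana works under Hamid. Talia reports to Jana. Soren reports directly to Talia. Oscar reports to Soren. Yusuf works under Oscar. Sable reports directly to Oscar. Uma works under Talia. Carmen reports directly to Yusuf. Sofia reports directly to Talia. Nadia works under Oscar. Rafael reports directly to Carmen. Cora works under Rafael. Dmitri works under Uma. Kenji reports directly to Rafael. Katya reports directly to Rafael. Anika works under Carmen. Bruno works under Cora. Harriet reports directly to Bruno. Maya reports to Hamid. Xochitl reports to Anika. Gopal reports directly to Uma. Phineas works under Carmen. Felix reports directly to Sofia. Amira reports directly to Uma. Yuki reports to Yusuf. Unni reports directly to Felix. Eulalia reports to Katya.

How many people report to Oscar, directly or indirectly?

15

Oscar directly manages Yusuf, Sable, Nadia. Under Yusuf: Yuki, Carmen, Phineas, Anika, Xochitl, Rafael, Katya, Eulalia, Kenji, Cora, Bruno, Harriet (12). Sable has no reports. Nadia has no reports. So Oscar's organization is 3 direct reports plus everyone under them: 13 + 1 + 1 = 15.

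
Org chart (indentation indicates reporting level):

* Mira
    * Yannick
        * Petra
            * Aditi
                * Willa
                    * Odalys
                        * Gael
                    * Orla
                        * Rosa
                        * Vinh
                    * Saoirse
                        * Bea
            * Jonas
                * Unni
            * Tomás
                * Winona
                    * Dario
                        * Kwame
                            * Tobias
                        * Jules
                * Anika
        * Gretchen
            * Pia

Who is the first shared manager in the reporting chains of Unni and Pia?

Yannick

Unni's chain of managers is Jonas, Petra, Yannick, Mira. Pia's chain of managers is Gretchen, Yannick, Mira. The first manager that appears in both chains is Yannick.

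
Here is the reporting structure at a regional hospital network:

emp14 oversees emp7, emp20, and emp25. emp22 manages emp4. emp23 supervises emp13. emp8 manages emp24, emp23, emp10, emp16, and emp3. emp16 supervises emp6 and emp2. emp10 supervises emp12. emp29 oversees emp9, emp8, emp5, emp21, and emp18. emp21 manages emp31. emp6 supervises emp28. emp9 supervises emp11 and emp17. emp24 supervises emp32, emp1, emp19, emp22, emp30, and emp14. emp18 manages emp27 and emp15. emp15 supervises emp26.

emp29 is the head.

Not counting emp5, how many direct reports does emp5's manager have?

4

emp5 reports to emp29. emp29's other direct reports are emp8, emp21, emp18, emp9 — 4 peers.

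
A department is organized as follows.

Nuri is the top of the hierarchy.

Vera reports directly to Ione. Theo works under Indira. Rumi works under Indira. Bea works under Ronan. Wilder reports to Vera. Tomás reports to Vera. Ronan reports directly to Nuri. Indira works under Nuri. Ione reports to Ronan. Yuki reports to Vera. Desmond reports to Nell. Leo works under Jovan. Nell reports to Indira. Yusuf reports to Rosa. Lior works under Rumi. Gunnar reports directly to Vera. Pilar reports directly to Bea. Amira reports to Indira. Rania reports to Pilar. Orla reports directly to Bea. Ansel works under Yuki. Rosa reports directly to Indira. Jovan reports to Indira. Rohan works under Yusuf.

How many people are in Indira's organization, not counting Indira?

Indira directly manages Rumi, Jovan, Rosa, Amira, Nell, Theo. Under Rumi: Lior (1). Under Jovan: Leo (1). Under Rosa: Yusuf, Rohan (2). Amira has no reports. Under Nell: Desmond (1). Theo has no reports. So Indira's organization is 6 direct reports plus everyone under them: 2 + 2 + 3 + 1 + 2 + 1 = 11.

11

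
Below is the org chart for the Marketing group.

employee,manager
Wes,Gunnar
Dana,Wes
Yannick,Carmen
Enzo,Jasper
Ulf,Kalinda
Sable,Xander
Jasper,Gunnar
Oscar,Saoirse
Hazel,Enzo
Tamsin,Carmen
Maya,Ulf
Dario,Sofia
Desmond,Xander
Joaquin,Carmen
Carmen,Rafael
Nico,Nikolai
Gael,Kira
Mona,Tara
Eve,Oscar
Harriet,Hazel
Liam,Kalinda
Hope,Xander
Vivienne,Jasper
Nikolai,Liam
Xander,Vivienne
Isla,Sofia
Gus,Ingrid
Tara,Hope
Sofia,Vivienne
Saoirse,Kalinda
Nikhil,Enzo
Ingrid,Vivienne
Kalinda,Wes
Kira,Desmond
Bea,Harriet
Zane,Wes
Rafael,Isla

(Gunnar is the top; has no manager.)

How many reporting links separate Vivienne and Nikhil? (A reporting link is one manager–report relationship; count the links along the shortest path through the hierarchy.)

3

Vivienne is 1 level below Jasper, and Nikhil is 2 levels below Jasper (their lowest common manager). The shortest path runs up from Vivienne to Jasper and back down to Nikhil: 1 + 2 = 3 links.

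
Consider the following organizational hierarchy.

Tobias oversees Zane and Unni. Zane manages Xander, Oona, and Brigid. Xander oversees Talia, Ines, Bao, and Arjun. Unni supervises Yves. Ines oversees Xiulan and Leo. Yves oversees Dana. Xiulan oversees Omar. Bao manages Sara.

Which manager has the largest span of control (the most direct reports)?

Direct-report counts: Tobias has 2; Unni has 1; Yves has 1; Zane has 3; Xander has 4; Bao has 1; Ines has 2; Xiulan has 1. The largest is 4, held by Xander.

Xander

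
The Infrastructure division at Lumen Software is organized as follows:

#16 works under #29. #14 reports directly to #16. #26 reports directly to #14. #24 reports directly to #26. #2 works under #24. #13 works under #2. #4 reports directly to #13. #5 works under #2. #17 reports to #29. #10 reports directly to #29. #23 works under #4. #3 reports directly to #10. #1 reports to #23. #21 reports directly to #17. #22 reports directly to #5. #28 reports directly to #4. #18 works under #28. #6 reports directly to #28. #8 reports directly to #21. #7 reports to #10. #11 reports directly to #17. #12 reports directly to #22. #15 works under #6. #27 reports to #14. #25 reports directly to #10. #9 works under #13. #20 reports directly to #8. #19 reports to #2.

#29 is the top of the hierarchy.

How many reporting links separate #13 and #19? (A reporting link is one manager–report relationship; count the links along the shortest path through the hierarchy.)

2

#13 is 1 level below #2, and #19 is 1 level below #2 (their lowest common manager). The shortest path runs up from #13 to #2 and back down to #19: 1 + 1 = 2 links.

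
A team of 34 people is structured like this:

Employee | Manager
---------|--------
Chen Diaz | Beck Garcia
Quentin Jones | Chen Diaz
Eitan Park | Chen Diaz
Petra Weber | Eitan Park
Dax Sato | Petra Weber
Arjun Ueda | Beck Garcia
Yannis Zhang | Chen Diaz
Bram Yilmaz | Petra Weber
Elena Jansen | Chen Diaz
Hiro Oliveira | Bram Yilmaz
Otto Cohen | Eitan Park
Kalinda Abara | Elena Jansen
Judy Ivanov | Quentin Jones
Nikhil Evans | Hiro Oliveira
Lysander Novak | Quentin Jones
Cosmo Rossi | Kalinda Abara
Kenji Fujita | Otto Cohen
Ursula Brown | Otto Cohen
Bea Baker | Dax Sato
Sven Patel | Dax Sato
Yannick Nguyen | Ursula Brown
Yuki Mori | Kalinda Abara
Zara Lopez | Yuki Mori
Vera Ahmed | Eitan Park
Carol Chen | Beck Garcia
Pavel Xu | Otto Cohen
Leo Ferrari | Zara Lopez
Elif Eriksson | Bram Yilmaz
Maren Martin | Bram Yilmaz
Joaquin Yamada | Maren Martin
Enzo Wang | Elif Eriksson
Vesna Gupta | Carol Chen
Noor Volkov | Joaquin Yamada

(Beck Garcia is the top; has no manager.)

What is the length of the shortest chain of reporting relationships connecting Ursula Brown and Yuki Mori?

6

Ursula Brown is 3 levels below Chen Diaz, and Yuki Mori is 3 levels below Chen Diaz (their lowest common manager). The shortest path runs up from Ursula Brown to Chen Diaz and back down to Yuki Mori: 3 + 3 = 6 links.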